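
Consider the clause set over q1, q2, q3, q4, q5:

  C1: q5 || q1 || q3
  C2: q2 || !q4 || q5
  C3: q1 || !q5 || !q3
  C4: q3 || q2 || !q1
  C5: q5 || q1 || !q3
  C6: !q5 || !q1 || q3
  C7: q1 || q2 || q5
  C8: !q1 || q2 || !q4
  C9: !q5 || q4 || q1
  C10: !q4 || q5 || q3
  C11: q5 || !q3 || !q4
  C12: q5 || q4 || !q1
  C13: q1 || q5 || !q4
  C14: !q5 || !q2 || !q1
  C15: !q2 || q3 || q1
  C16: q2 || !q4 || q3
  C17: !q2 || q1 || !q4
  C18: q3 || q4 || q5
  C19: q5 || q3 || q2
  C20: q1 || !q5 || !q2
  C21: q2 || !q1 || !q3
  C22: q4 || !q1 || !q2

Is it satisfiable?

Branch on q5: set q5 = true.
Branch on q1: set q1 = true.
Unit clause (q3) forces q3 = true.
Unit clause (!q2) forces q2 = false.
That conflicts with the unit clause (q2).
That branch fails; take q1 = false instead.
Unit clause (!q3) forces q3 = false.
Unit clause (q4) forces q4 = true.
Unit clause (!q2) forces q2 = false.
That conflicts with the unit clause (q2).
Both values of q1 lead to a conflict.
That branch fails; take q5 = false instead.
Branch on q1: set q1 = true.
Unit clause (q4) forces q4 = true.
Unit clause (q2) forces q2 = true.
Unit clause (q3) forces q3 = true.
That conflicts with the unit clause (!q3).
That branch fails; take q1 = false instead.
Unit clause (q3) forces q3 = true.
That conflicts with the unit clause (!q3).
Both values of q1 lead to a conflict.
Both values of q5 lead to a conflict.
No assignment satisfies every clause.

No, unsatisfiable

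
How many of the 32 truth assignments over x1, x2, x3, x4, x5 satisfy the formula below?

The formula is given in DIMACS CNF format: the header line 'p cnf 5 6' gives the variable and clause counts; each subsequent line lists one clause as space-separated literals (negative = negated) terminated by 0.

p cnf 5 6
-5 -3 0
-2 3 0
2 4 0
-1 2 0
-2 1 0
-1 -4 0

4

There are 2^5 = 32 truth assignments over (x1, x2, x3, x4, x5).
Split on x4. With x4 = True, the clauses containing x4 are satisfied and ¬x4 drops from the rest; 3 of the 2^4 = 16 assignments to the other variables satisfy what remains.
With x4 = False, by the same count on the reduced clause set, 1 assignment works.
(One model: x1=F, x2=F, x3=F, x4=T, x5=F.)
Total: 3 + 1 = 4.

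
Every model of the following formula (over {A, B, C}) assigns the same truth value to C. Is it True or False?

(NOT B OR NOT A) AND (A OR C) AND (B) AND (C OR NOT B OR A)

True

Suppose C = false.
(A) alone gives A = true.
(NOT B) alone gives B = false.
But (B) is also a unit clause — contradiction.
So every satisfying assignment has C = True.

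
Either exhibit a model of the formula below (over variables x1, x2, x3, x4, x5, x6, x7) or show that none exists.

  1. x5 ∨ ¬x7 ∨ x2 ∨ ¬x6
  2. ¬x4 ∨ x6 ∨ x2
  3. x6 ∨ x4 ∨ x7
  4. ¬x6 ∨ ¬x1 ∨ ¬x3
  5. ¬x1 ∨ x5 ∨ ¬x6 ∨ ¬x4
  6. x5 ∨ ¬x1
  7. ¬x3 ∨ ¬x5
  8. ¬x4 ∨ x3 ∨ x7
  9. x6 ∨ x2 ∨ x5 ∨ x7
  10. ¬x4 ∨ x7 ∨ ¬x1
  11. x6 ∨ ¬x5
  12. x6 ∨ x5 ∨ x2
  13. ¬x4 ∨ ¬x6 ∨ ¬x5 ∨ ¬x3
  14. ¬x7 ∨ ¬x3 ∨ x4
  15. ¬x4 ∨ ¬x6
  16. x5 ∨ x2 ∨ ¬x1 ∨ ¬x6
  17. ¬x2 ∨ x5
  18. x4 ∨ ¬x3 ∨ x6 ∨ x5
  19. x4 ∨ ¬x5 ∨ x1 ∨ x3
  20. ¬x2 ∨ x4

x1=False; x2=False; x3=True; x4=False; x5=False; x6=True; x7=False

Branch on x5: set x5 = False.
Unit clause (¬x1) forces x1 = False.
Unit clause (¬x2) forces x2 = False.
Unit clause (x6) forces x6 = True.
Unit clause (¬x7) forces x7 = False.
Unit clause (¬x4) forces x4 = False.
All clauses hold; x3 can take either value.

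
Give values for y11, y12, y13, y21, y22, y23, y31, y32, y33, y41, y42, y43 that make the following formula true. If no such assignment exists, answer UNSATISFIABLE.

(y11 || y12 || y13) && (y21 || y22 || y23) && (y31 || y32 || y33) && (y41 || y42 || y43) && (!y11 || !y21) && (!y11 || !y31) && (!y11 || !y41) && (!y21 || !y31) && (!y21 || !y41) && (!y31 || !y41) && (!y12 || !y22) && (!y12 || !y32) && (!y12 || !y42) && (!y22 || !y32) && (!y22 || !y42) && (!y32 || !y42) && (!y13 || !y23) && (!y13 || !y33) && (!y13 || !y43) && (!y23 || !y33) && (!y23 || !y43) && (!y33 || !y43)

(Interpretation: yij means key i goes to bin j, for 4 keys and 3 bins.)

UNSATISFIABLE

Try y11 = false.
Try y12 = true.
From the singleton clause (!y22), y22 = false.
From the singleton clause (!y32), y32 = false.
From the singleton clause (!y42), y42 = false.
Try y21 = true.
From the singleton clause (!y31), y31 = false.
From the singleton clause (y33), y33 = true.
From the singleton clause (!y41), y41 = false.
From the singleton clause (y43), y43 = true.
That conflicts with the unit clause (!y43).
Undo y21 and try y21 = false.
From the singleton clause (y23), y23 = true.
From the singleton clause (!y13), y13 = false.
From the singleton clause (!y33), y33 = false.
From the singleton clause (y31), y31 = true.
From the singleton clause (!y41), y41 = false.
From the singleton clause (y43), y43 = true.
That conflicts with the unit clause (!y43).
Neither y21 = true nor y21 = false works.
Undo y12 and try y12 = false.
From the singleton clause (y13), y13 = true.
From the singleton clause (!y23), y23 = false.
From the singleton clause (!y33), y33 = false.
From the singleton clause (!y43), y43 = false.
Try y21 = true.
From the singleton clause (!y31), y31 = false.
From the singleton clause (y32), y32 = true.
From the singleton clause (!y41), y41 = false.
From the singleton clause (y42), y42 = true.
That conflicts with the unit clause (!y42).
Undo y21 and try y21 = false.
From the singleton clause (y22), y22 = true.
From the singleton clause (!y32), y32 = false.
From the singleton clause (y31), y31 = true.
From the singleton clause (!y41), y41 = false.
From the singleton clause (y42), y42 = true.
That conflicts with the unit clause (!y42).
Neither y21 = true nor y21 = false works.
Neither y12 = true nor y12 = false works.
Undo y11 and try y11 = true.
From the singleton clause (!y21), y21 = false.
From the singleton clause (!y31), y31 = false.
From the singleton clause (!y41), y41 = false.
Try y22 = true.
From the singleton clause (!y12), y12 = false.
From the singleton clause (!y32), y32 = false.
From the singleton clause (y33), y33 = true.
From the singleton clause (!y42), y42 = false.
From the singleton clause (y43), y43 = true.
That conflicts with the unit clause (!y43).
Undo y22 and try y22 = false.
From the singleton clause (y23), y23 = true.
From the singleton clause (!y13), y13 = false.
From the singleton clause (!y33), y33 = false.
From the singleton clause (y32), y32 = true.
From the singleton clause (!y12), y12 = false.
From the singleton clause (!y42), y42 = false.
From the singleton clause (y43), y43 = true.
That conflicts with the unit clause (!y43).
Neither y22 = true nor y22 = false works.
Neither y11 = true nor y11 = false works.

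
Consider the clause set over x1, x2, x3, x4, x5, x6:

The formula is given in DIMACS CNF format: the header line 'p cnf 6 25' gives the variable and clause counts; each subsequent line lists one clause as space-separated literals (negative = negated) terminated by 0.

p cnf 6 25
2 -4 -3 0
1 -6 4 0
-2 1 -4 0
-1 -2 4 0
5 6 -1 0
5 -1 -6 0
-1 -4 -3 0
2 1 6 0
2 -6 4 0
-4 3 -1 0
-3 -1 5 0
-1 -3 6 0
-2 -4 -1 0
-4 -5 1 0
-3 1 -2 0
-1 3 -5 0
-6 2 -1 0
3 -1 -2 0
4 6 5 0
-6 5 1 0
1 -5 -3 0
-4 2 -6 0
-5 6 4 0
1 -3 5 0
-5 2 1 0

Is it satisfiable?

Case x2 = True:
Case x1 = True:
The clause (x4) is unit, so x4 = True.
Now (¬x4) is unsatisfied and unit — conflict.
Backtrack on x1: now try x1 = False.
The clause (¬x4) is unit, so x4 = False.
The clause (¬x6) is unit, so x6 = False.
The clause (¬x3) is unit, so x3 = False.
The clause (x5) is unit, so x5 = True.
Now (¬x5) is unsatisfied and unit — conflict.
Both values of x1 lead to a conflict.
Backtrack on x2: now try x2 = False.
Case x4 = False:
The clause (¬x6) is unit, so x6 = False.
The clause (x1) is unit, so x1 = True.
The clause (x5) is unit, so x5 = True.
Now (¬x5) is unsatisfied and unit — conflict.
Backtrack on x4: now try x4 = True.
The clause (¬x3) is unit, so x3 = False.
The clause (¬x1) is unit, so x1 = False.
The clause (x6) is unit, so x6 = True.
Now (¬x6) is unsatisfied and unit — conflict.
Both values of x4 lead to a conflict.
Both values of x2 lead to a conflict.
No assignment satisfies every clause.

Unsatisfiable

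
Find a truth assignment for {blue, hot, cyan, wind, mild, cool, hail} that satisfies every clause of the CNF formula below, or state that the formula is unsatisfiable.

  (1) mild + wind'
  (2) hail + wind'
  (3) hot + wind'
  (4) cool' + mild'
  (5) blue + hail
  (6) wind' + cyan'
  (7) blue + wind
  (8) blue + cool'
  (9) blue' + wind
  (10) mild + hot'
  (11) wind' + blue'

blue: 0; hot: 1; cyan: 0; wind: 1; mild: 1; cool: 0; hail: 1

Case mild = 1:
The clause (cool') is unit, so cool = 0.
Case hail = 1:
Case hot = 1:
Case wind = 1:
The clause (cyan') is unit, so cyan = 0.
The clause (blue') is unit, so blue = 0.
Every clause now holds.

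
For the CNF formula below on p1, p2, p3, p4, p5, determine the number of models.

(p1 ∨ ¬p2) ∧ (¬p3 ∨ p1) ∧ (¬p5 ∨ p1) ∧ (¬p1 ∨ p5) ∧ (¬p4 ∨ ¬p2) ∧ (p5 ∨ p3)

6

There are 2^5 = 32 truth assignments over (p1, p2, p3, p4, p5).
Split on p4. With p4 = True, the clauses containing p4 are satisfied and ¬p4 drops from the rest; 2 of the 2^4 = 16 assignments to the other variables satisfy what remains.
With p4 = False, by the same count on the reduced clause set, 4 assignments work.
(One model: p1=T, p2=F, p3=F, p4=F, p5=T.)
Total: 2 + 4 = 6.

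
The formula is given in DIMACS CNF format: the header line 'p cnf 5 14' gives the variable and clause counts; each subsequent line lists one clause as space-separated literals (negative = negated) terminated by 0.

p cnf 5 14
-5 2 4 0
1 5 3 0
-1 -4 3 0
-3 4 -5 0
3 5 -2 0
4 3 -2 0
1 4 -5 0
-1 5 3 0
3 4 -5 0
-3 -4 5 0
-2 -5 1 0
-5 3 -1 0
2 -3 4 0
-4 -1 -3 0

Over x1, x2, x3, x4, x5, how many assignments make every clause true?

There are 2^5 = 32 truth assignments over (x1, x2, x3, x4, x5).
Split on x2. With x2 = True, the clauses containing x2 are satisfied and ¬x2 drops from the rest; 2 of the 2^4 = 16 assignments to the other variables satisfy what remains.
With x2 = False, by the same count on the reduced clause set, 2 assignments work.
(One model: x1=F, x2=F, x3=F, x4=T, x5=T.)
Total: 2 + 2 = 4.

4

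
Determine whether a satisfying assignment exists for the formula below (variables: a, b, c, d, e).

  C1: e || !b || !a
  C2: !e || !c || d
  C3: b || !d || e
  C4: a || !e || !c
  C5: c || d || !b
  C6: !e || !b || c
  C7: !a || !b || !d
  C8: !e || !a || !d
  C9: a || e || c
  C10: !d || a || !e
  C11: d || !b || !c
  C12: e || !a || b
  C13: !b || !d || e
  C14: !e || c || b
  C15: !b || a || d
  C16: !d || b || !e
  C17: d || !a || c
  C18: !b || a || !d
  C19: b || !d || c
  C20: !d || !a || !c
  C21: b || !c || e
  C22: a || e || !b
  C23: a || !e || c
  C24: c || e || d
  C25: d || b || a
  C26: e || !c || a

Case e = true:
Case c = false:
Unit clause (!b) forces b = false.
But (b) is also a unit clause — contradiction.
That branch fails; take c = true instead.
Unit clause (d) forces d = true.
Unit clause (a) forces a = true.
But (!a) is also a unit clause — contradiction.
Neither c = true nor c = false works.
That branch fails; take e = false instead.
Case b = false:
Unit clause (!d) forces d = false.
Unit clause (!a) forces a = false.
But (a) is also a unit clause — contradiction.
That branch fails; take b = true instead.
Unit clause (!a) forces a = false.
But (a) is also a unit clause — contradiction.
Neither b = true nor b = false works.
Neither e = true nor e = false works.
No assignment satisfies every clause.

Unsatisfiable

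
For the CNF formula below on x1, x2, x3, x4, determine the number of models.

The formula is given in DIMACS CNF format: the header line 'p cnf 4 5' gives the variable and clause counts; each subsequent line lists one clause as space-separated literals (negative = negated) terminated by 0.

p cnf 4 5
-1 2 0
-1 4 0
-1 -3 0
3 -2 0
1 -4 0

There are 2^4 = 16 truth assignments over (x1, x2, x3, x4).
Split on x4. With x4 = True, the clauses containing x4 are satisfied and ¬x4 drops from the rest; 0 of the 2^3 = 8 assignments to the other variables satisfy what remains.
With x4 = False, by the same count on the reduced clause set, 3 assignments work.
Total: 0 + 3 = 3.

3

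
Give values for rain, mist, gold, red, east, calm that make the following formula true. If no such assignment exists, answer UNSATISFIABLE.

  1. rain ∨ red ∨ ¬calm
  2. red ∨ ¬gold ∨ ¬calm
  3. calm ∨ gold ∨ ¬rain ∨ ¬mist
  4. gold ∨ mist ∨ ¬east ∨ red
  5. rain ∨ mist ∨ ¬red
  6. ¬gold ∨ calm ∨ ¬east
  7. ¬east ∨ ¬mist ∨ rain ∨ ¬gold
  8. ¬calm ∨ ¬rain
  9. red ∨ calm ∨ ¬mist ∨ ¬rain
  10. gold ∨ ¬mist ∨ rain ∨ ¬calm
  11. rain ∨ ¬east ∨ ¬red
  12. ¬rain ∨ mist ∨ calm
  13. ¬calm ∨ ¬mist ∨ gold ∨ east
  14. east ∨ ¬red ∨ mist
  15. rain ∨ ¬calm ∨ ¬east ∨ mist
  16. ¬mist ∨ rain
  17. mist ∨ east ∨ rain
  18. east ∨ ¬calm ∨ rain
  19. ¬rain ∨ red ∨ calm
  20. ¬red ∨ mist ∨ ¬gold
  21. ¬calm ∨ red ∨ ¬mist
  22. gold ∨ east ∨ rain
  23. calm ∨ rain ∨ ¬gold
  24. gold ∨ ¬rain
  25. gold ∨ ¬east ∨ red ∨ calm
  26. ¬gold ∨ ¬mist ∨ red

Suppose calm = False.
Suppose gold = True.
(¬east) alone gives east = False.
(rain) alone gives rain = True.
(mist) alone gives mist = True.
(red) alone gives red = True.
All clauses are satisfied.

rain ↦ True,  mist ↦ True,  gold ↦ True,  red ↦ True,  east ↦ False,  calm ↦ False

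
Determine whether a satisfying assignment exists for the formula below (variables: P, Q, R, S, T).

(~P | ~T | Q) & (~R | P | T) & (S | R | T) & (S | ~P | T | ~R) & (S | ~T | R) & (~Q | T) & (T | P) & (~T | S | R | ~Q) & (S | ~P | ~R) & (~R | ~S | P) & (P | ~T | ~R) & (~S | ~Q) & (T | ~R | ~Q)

Yes

Suppose Q = 0.
Suppose P = 0.
The clause (T) is unit, so T = 1.
The clause (~R) is unit, so R = 0.
The clause (S) is unit, so S = 1.
Every clause now holds.
A satisfying assignment: P ↦ 0; Q ↦ 0; R ↦ 0; S ↦ 1; T ↦ 1.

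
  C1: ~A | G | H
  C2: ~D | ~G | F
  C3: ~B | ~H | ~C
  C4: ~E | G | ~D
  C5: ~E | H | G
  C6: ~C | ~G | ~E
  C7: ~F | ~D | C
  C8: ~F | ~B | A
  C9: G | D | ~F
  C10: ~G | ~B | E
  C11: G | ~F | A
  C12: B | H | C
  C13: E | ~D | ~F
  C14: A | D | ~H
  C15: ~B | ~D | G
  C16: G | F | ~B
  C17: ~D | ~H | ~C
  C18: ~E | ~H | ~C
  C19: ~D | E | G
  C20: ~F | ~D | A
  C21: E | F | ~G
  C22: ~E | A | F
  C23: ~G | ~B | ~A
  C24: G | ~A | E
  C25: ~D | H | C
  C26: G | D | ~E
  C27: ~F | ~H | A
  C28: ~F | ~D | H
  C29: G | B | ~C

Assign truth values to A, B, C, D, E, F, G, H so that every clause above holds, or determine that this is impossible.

A: 0,  B: 0,  C: 1,  D: 0,  E: 0,  F: 1,  G: 1,  H: 0

Suppose A = 0.
Suppose F = 1.
From the singleton clause (~B), B = 0.
From the singleton clause (G), G = 1.
From the singleton clause (~D), D = 0.
From the singleton clause (~H), H = 0.
From the singleton clause (C), C = 1.
From the singleton clause (~E), E = 0.
This assignment satisfies each clause.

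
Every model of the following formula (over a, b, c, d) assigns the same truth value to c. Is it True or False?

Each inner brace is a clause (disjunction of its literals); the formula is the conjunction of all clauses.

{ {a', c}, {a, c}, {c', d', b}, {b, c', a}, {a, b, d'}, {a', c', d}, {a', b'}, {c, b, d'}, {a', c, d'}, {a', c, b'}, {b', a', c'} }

Suppose c = 0.
(a') alone gives a = 0.
That conflicts with the unit clause (a).
So every satisfying assignment has c = True.

True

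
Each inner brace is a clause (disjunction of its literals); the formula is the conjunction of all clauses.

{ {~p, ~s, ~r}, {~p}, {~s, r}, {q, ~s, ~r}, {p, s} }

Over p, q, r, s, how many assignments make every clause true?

1

There are 2^4 = 16 truth assignments over (p, q, r, s).
Check each against the 5 clauses (columns in the order p, q, r, s):
  F F F F  ✗ fails (p | s)
  F F F T  ✗ fails (~s | r)
  F F T F  ✗ fails (p | s)
  F F T T  ✗ fails (q | ~s | ~r)
  F T F F  ✗ fails (p | s)
  F T F T  ✗ fails (~s | r)
  F T T F  ✗ fails (p | s)
  F T T T  ✓ satisfies all
  T F F F  ✗ fails (~p)
  T F F T  ✗ fails (~p)
  T F T F  ✗ fails (~p)
  T F T T  ✗ fails (~p | ~s | ~r)
  T T F F  ✗ fails (~p)
  T T F T  ✗ fails (~p)
  T T T F  ✗ fails (~p)
  T T T T  ✗ fails (~p | ~s | ~r)
1 of the 16 rows is a model.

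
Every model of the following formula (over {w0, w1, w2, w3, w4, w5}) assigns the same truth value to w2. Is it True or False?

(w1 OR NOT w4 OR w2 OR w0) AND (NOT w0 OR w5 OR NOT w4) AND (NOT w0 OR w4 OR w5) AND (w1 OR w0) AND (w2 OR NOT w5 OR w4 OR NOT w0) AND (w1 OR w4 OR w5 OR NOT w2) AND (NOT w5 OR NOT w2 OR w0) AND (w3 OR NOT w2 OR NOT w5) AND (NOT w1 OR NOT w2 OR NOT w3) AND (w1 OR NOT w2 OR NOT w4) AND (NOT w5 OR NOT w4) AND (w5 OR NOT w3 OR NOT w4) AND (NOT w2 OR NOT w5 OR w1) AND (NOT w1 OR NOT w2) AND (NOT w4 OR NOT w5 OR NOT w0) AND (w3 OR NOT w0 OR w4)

False

Suppose w2 = true.
The clause (NOT w1) is unit, so w1 = false.
The clause (w0) is unit, so w0 = true.
The clause (NOT w4) is unit, so w4 = false.
The clause (w5) is unit, so w5 = true.
That conflicts with the unit clause (NOT w5).
So every satisfying assignment has w2 = False.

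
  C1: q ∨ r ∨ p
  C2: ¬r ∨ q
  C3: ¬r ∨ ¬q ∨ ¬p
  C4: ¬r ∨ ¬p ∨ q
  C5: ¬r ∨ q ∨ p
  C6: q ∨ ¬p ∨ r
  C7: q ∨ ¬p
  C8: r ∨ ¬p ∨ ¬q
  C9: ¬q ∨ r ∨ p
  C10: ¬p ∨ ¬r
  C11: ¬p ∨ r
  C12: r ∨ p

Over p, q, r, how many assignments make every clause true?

1

There are 2^3 = 8 truth assignments over (p, q, r).
Split on q. With q = True, the clauses containing q are satisfied and ¬q drops from the rest; 1 of the 2^2 = 4 assignments to the other variables satisfy what remains.
With q = False, by the same count on the reduced clause set, 0 assignments work.
Total: 1 + 0 = 1.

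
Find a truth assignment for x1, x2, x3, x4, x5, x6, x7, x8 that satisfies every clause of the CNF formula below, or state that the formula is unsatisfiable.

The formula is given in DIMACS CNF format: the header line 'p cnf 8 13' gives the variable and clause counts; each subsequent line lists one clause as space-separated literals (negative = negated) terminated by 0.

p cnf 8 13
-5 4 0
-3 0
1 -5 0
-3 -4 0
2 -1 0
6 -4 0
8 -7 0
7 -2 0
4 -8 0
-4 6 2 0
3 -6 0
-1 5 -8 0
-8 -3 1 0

x1=False, x2=False, x3=False, x4=False, x5=False, x6=False, x7=False, x8=False

The clause (¬x3) is unit, so x3 = False.
The clause (¬x6) is unit, so x6 = False.
The clause (¬x4) is unit, so x4 = False.
The clause (¬x5) is unit, so x5 = False.
The clause (¬x8) is unit, so x8 = False.
The clause (¬x7) is unit, so x7 = False.
The clause (¬x2) is unit, so x2 = False.
The clause (¬x1) is unit, so x1 = False.
This assignment satisfies each clause.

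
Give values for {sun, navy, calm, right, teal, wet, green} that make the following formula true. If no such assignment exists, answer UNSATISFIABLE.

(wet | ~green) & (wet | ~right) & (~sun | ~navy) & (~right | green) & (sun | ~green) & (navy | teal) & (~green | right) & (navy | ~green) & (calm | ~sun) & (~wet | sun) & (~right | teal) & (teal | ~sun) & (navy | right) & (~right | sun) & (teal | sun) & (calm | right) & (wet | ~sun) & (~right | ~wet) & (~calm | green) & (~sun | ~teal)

UNSATISFIABLE

Branch on wet: set wet = 1.
From the singleton clause (sun), sun = 1.
From the singleton clause (~navy), navy = 0.
From the singleton clause (teal), teal = 1.
But (~teal) is also a unit clause — contradiction.
So wet must be the other value — set wet = 0.
From the singleton clause (~green), green = 0.
From the singleton clause (~right), right = 0.
From the singleton clause (navy), navy = 1.
From the singleton clause (~sun), sun = 0.
From the singleton clause (teal), teal = 1.
From the singleton clause (calm), calm = 1.
But (~calm) is also a unit clause — contradiction.
Both values of wet lead to a conflict.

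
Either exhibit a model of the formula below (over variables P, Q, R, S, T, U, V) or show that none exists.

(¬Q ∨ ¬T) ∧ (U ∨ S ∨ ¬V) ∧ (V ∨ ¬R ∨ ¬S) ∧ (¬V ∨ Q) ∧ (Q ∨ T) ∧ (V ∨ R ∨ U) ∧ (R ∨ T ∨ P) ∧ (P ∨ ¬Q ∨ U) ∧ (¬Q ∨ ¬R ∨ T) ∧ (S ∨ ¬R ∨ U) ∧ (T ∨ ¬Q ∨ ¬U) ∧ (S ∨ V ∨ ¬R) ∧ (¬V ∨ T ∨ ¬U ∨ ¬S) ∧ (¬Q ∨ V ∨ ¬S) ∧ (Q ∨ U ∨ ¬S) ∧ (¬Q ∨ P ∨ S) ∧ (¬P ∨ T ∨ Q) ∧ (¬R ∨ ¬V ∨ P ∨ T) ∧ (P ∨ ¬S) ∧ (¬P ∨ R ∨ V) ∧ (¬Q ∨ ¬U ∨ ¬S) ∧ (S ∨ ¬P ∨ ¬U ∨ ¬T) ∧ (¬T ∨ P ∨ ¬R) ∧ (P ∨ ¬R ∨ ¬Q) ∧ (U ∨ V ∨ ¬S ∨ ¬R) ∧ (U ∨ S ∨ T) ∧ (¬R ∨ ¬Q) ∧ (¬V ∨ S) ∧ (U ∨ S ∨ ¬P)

P ↦ True; Q ↦ True; R ↦ False; S ↦ True; T ↦ False; U ↦ False; V ↦ True

Try Q = True.
Unit clause (¬T) forces T = False.
Unit clause (¬R) forces R = False.
Unit clause (P) forces P = True.
Unit clause (¬U) forces U = False.
Unit clause (V) forces V = True.
Unit clause (S) forces S = True.
Every clause now holds.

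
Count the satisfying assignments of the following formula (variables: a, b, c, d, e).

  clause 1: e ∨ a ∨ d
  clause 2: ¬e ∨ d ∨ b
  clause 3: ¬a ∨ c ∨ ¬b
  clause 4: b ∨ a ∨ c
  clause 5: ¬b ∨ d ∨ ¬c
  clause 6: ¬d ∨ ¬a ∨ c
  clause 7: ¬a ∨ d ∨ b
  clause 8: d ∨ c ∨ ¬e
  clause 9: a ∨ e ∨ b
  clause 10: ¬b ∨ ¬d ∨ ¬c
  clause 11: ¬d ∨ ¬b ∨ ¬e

4

There are 2^5 = 32 truth assignments over (a, b, c, d, e).
Split on a. With a = True, the clauses containing a are satisfied and ¬a drops from the rest; 2 of the 2^4 = 16 assignments to the other variables satisfy what remains.
With a = False, by the same count on the reduced clause set, 2 assignments work.
(One model: a=F, b=F, c=T, d=T, e=T.)
Total: 2 + 2 = 4.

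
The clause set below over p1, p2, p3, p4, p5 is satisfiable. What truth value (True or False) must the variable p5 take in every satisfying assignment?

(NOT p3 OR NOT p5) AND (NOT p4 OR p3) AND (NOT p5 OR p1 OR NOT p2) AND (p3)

Suppose p5 = true.
(NOT p3) alone gives p3 = false.
Now (p3) is unsatisfied and unit — conflict.
So every satisfying assignment has p5 = False.

False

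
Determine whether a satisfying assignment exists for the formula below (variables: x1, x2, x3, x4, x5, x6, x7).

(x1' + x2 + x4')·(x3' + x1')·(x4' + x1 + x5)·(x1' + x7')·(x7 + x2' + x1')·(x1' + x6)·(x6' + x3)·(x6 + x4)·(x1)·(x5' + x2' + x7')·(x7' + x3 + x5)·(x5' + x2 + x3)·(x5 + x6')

The clause (x1) is unit, so x1 = 1.
The clause (x3') is unit, so x3 = 0.
The clause (x7') is unit, so x7 = 0.
The clause (x2') is unit, so x2 = 0.
The clause (x4') is unit, so x4 = 0.
The clause (x6) is unit, so x6 = 1.
That conflicts with the unit clause (x6').
No assignment satisfies every clause.

No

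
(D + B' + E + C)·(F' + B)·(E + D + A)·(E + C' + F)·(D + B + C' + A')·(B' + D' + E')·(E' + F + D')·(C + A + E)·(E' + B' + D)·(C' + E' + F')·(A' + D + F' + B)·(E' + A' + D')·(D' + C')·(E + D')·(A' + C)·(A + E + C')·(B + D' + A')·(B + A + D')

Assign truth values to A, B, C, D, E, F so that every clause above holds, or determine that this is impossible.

A: 1, B: 1, C: 1, D: 0, E: 0, F: 1

Suppose F = 1.
Unit clause (B) forces B = 1.
Suppose D = 0.
Unit clause (E') forces E = 0.
Unit clause (C) forces C = 1.
Unit clause (A) forces A = 1.
Every clause now holds.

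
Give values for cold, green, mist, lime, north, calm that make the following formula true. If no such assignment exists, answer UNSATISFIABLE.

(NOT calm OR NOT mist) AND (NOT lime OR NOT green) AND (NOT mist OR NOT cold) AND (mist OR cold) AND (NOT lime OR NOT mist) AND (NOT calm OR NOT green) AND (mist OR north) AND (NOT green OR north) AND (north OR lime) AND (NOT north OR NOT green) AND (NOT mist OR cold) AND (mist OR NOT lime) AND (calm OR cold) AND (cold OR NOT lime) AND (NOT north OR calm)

cold: true, green: false, mist: false, lime: false, north: true, calm: true

Case calm = true:
(NOT mist) alone gives mist = false.
(cold) alone gives cold = true.
(NOT green) alone gives green = false.
(north) alone gives north = true.
(NOT lime) alone gives lime = false.
This assignment satisfies each clause.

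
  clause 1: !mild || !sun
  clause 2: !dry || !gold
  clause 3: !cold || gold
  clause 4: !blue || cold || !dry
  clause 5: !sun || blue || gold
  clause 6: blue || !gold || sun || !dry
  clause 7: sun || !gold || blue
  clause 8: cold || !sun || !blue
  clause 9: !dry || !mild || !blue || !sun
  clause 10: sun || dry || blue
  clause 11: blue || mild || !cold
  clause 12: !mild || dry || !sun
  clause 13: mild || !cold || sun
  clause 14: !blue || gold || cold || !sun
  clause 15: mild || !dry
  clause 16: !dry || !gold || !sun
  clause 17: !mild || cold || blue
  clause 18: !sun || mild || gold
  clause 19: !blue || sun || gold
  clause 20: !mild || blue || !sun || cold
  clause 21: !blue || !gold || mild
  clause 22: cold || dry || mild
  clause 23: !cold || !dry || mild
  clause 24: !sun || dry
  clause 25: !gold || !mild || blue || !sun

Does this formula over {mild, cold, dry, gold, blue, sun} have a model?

Satisfiable

Case mild = true:
The clause (!sun) is unit, so sun = false.
Case dry = false:
The clause (blue) is unit, so blue = true.
The clause (gold) is unit, so gold = true.
Every clause is now satisfied; cold is unconstrained.
A satisfying assignment: mild=true; cold=true; dry=false; gold=true; blue=true; sun=false.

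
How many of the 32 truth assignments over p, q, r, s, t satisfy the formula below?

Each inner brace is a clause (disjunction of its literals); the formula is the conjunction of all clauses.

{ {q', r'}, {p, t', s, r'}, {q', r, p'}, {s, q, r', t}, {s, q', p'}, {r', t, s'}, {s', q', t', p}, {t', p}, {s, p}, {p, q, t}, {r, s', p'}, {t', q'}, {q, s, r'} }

4

There are 2^5 = 32 truth assignments over (p, q, r, s, t).
Split on q. With q = 1, the clauses containing q are satisfied and q' drops from the rest; 1 of the 2^4 = 16 assignments to the other variables satisfy what remains.
With q = 0, by the same count on the reduced clause set, 3 assignments work.
(One model: p=F, q=T, r=F, s=T, t=F.)
Total: 1 + 3 = 4.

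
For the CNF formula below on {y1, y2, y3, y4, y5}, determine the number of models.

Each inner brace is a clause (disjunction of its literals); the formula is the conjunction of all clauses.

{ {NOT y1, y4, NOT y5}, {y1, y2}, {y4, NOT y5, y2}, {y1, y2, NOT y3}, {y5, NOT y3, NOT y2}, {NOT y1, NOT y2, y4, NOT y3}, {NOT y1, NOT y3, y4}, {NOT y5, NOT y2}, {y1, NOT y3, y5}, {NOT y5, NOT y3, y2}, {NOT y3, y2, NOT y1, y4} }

There are 2^5 = 32 truth assignments over (y1, y2, y3, y4, y5).
Split on y3. With y3 = true, the clauses containing y3 are satisfied and NOT y3 drops from the rest; 1 of the 2^4 = 16 assignments to the other variables satisfy what remains.
With y3 = false, by the same count on the reduced clause set, 7 assignments work.
Total: 1 + 7 = 8.

8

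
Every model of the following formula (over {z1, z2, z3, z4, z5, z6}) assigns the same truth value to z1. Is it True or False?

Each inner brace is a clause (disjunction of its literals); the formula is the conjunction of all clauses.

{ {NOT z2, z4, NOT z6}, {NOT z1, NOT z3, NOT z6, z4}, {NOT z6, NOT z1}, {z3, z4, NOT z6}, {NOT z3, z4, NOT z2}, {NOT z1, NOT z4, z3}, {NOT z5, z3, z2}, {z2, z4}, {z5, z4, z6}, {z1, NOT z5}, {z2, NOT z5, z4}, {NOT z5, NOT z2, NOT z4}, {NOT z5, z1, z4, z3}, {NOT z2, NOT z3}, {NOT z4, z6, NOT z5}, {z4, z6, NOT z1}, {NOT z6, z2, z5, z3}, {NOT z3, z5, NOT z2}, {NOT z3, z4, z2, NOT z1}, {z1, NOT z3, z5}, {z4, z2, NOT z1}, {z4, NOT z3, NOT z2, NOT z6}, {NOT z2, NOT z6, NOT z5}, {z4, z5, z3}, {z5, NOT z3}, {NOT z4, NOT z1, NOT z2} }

False

Suppose z1 = true.
The clause (NOT z6) is unit, so z6 = false.
The clause (z4) is unit, so z4 = true.
The clause (z3) is unit, so z3 = true.
The clause (NOT z2) is unit, so z2 = false.
The clause (NOT z5) is unit, so z5 = false.
But (z5) is also a unit clause — contradiction.
So every satisfying assignment has z1 = False.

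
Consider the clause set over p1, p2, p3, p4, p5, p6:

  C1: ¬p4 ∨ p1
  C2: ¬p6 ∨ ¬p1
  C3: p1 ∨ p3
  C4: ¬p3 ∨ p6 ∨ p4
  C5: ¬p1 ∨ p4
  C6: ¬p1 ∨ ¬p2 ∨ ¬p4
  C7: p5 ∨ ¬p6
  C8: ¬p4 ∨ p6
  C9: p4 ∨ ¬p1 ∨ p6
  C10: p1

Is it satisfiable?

No, unsatisfiable

The clause (p1) is unit, so p1 = True.
The clause (¬p6) is unit, so p6 = False.
The clause (p4) is unit, so p4 = True.
That conflicts with the unit clause (¬p4).
No assignment satisfies every clause.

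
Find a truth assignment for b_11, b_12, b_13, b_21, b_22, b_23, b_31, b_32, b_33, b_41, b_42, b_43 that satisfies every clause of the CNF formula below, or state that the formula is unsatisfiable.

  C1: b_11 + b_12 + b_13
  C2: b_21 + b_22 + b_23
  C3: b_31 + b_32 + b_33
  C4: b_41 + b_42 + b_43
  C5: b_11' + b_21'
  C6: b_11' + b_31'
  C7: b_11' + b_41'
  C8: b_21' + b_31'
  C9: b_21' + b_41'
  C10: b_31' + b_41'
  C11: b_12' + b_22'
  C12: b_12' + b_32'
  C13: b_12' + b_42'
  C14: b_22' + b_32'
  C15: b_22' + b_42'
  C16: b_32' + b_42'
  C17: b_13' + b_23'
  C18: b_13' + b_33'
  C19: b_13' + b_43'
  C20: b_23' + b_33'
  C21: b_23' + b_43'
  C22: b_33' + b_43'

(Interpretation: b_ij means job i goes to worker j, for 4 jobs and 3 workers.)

Try b_11 = 0.
Try b_12 = 1.
The clause (b_22') is unit, so b_22 = 0.
The clause (b_32') is unit, so b_32 = 0.
The clause (b_42') is unit, so b_42 = 0.
Try b_21 = 1.
The clause (b_31') is unit, so b_31 = 0.
The clause (b_33) is unit, so b_33 = 1.
The clause (b_41') is unit, so b_41 = 0.
The clause (b_43) is unit, so b_43 = 1.
Now (b_43') is unsatisfied and unit — conflict.
Undo b_21 and try b_21 = 0.
The clause (b_23) is unit, so b_23 = 1.
The clause (b_13') is unit, so b_13 = 0.
The clause (b_33') is unit, so b_33 = 0.
The clause (b_31) is unit, so b_31 = 1.
The clause (b_41') is unit, so b_41 = 0.
The clause (b_43) is unit, so b_43 = 1.
Now (b_43') is unsatisfied and unit — conflict.
Both values of b_21 lead to a conflict.
Undo b_12 and try b_12 = 0.
The clause (b_13) is unit, so b_13 = 1.
The clause (b_23') is unit, so b_23 = 0.
The clause (b_33') is unit, so b_33 = 0.
The clause (b_43') is unit, so b_43 = 0.
Try b_21 = 1.
The clause (b_31') is unit, so b_31 = 0.
The clause (b_32) is unit, so b_32 = 1.
The clause (b_41') is unit, so b_41 = 0.
The clause (b_42) is unit, so b_42 = 1.
Now (b_42') is unsatisfied and unit — conflict.
Undo b_21 and try b_21 = 0.
The clause (b_22) is unit, so b_22 = 1.
The clause (b_32') is unit, so b_32 = 0.
The clause (b_31) is unit, so b_31 = 1.
The clause (b_41') is unit, so b_41 = 0.
The clause (b_42) is unit, so b_42 = 1.
Now (b_42') is unsatisfied and unit — conflict.
Both values of b_21 lead to a conflict.
Both values of b_12 lead to a conflict.
Undo b_11 and try b_11 = 1.
The clause (b_21') is unit, so b_21 = 0.
The clause (b_31') is unit, so b_31 = 0.
The clause (b_41') is unit, so b_41 = 0.
Try b_22 = 1.
The clause (b_12') is unit, so b_12 = 0.
The clause (b_32') is unit, so b_32 = 0.
The clause (b_33) is unit, so b_33 = 1.
The clause (b_42') is unit, so b_42 = 0.
The clause (b_43) is unit, so b_43 = 1.
Now (b_43') is unsatisfied and unit — conflict.
Undo b_22 and try b_22 = 0.
The clause (b_23) is unit, so b_23 = 1.
The clause (b_13') is unit, so b_13 = 0.
The clause (b_33') is unit, so b_33 = 0.
The clause (b_32) is unit, so b_32 = 1.
The clause (b_12') is unit, so b_12 = 0.
The clause (b_42') is unit, so b_42 = 0.
The clause (b_43) is unit, so b_43 = 1.
Now (b_43') is unsatisfied and unit — conflict.
Both values of b_22 lead to a conflict.
Both values of b_11 lead to a conflict.

UNSATISFIABLE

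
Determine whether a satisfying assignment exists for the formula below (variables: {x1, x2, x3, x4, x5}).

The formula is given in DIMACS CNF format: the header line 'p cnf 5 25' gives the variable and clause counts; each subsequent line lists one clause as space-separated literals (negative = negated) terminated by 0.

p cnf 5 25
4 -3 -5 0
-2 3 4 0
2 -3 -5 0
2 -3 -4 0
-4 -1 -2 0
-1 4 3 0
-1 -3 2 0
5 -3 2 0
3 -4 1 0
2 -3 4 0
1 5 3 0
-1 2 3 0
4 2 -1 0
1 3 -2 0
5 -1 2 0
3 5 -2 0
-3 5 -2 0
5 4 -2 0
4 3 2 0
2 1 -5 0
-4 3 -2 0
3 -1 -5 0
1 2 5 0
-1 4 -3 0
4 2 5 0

Yes, satisfiable

Suppose x4 = True.
Suppose x2 = True.
Unit clause (¬x1) forces x1 = False.
Unit clause (x3) forces x3 = True.
Unit clause (x5) forces x5 = True.
All clauses are satisfied.
A satisfying assignment: x1: False; x2: True; x3: True; x4: True; x5: True.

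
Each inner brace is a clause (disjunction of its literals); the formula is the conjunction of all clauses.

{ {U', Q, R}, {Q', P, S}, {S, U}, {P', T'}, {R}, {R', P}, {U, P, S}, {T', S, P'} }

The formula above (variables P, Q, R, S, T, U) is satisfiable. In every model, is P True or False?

True

Suppose P = 0.
From the singleton clause (R), R = 1.
Now (R') is unsatisfied and unit — conflict.
So every satisfying assignment has P = True.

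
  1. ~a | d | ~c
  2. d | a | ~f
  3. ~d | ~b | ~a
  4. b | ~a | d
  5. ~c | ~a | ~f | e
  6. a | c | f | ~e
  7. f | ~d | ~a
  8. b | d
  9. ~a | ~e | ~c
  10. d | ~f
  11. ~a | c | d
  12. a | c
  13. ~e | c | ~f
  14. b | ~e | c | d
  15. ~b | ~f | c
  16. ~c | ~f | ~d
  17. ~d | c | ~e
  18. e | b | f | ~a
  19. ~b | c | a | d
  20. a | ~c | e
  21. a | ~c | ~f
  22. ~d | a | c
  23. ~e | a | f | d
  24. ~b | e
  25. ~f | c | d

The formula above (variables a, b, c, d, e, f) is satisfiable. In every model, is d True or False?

Suppose d = 0.
Unit clause (b) forces b = 1.
Unit clause (~f) forces f = 0.
Unit clause (e) forces e = 1.
Unit clause (a) forces a = 1.
Unit clause (~c) forces c = 0.
That conflicts with the unit clause (c).
So every satisfying assignment has d = True.

True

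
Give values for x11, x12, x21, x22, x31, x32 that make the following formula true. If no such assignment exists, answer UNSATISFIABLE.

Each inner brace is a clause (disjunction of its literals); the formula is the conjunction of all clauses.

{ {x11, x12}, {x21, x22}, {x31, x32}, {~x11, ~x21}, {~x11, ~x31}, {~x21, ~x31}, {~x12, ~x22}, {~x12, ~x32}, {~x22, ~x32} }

UNSATISFIABLE

Suppose x11 = 1.
The clause (~x21) is unit, so x21 = 0.
The clause (x22) is unit, so x22 = 1.
The clause (~x31) is unit, so x31 = 0.
The clause (x32) is unit, so x32 = 1.
But (~x32) is also a unit clause — contradiction.
Undo x11 and try x11 = 0.
The clause (x12) is unit, so x12 = 1.
The clause (~x22) is unit, so x22 = 0.
The clause (x21) is unit, so x21 = 1.
The clause (~x31) is unit, so x31 = 0.
The clause (x32) is unit, so x32 = 1.
But (~x32) is also a unit clause — contradiction.
Either choice for x11 ends in contradiction.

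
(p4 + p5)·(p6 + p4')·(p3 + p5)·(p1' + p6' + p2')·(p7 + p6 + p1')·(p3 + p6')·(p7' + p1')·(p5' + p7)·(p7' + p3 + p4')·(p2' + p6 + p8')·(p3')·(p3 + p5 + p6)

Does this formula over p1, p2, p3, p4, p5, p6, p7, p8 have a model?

Yes

The clause (p3') is unit, so p3 = 0.
The clause (p5) is unit, so p5 = 1.
The clause (p6') is unit, so p6 = 0.
The clause (p4') is unit, so p4 = 0.
The clause (p7) is unit, so p7 = 1.
The clause (p1') is unit, so p1 = 0.
Case p2 = 1:
The clause (p8') is unit, so p8 = 0.
Every clause now holds.
A satisfying assignment: p1 ↦ 0, p2 ↦ 1, p3 ↦ 0, p4 ↦ 0, p5 ↦ 1, p6 ↦ 0, p7 ↦ 1, p8 ↦ 0.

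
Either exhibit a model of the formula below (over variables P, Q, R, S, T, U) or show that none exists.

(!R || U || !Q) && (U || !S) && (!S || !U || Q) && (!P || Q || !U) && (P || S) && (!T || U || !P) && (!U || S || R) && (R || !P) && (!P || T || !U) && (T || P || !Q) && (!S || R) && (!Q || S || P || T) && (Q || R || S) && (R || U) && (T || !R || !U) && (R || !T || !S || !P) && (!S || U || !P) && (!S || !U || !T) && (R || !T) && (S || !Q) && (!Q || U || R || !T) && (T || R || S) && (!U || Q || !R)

Case U = false:
The clause (!S) is unit, so S = false.
The clause (P) is unit, so P = true.
The clause (!T) is unit, so T = false.
The clause (R) is unit, so R = true.
The clause (!Q) is unit, so Q = false.
Every clause now holds.

P ↦ true; Q ↦ false; R ↦ true; S ↦ false; T ↦ false; U ↦ false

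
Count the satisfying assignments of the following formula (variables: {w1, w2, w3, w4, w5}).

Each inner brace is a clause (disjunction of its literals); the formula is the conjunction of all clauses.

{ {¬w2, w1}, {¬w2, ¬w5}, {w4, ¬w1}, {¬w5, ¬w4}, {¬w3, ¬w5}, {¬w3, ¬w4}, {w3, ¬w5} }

5

There are 2^5 = 32 truth assignments over (w1, w2, w3, w4, w5).
Split on w4. With w4 = True, the clauses containing w4 are satisfied and ¬w4 drops from the rest; 3 of the 2^4 = 16 assignments to the other variables satisfy what remains.
With w4 = False, by the same count on the reduced clause set, 2 assignments work.
Total: 3 + 2 = 5.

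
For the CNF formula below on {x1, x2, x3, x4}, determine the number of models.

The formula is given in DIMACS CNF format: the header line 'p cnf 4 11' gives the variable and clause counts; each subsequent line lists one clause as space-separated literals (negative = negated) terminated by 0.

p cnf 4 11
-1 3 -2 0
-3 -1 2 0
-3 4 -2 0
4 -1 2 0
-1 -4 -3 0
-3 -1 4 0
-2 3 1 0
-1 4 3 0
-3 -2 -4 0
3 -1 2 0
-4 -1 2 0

4

There are 2^4 = 16 truth assignments over (x1, x2, x3, x4).
Split on x3. With x3 = True, the clauses containing x3 are satisfied and ¬x3 drops from the rest; 2 of the 2^3 = 8 assignments to the other variables satisfy what remains.
With x3 = False, by the same count on the reduced clause set, 2 assignments work.
Total: 2 + 2 = 4.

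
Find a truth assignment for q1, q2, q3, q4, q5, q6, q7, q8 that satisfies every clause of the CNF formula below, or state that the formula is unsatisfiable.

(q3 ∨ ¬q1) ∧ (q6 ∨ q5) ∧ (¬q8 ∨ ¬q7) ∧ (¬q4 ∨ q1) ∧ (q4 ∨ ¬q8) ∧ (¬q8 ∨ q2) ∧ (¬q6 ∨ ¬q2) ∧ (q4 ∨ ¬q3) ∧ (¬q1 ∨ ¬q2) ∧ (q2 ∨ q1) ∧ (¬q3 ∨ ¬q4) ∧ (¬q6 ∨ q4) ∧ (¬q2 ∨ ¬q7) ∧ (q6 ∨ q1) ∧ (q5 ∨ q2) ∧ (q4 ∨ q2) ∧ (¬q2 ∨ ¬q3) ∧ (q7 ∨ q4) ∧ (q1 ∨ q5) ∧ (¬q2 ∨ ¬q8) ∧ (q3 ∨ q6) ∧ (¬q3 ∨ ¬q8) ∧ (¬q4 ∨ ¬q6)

Branch on q3: set q3 = True.
(q4) alone gives q4 = True.
But (¬q4) is also a unit clause — contradiction.
Undo q3 and try q3 = False.
(¬q1) alone gives q1 = False.
(¬q4) alone gives q4 = False.
(¬q8) alone gives q8 = False.
(q2) alone gives q2 = True.
(¬q6) alone gives q6 = False.
But (q6) is also a unit clause — contradiction.
Neither q3 = True nor q3 = False works.

UNSATISFIABLE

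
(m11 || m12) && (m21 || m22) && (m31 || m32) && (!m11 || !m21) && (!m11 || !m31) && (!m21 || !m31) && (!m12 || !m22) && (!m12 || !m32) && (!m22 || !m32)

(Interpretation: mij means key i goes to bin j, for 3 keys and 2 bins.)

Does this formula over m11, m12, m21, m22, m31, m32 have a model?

Branch on m11: set m11 = true.
Unit clause (!m21) forces m21 = false.
Unit clause (m22) forces m22 = true.
Unit clause (!m31) forces m31 = false.
Unit clause (m32) forces m32 = true.
Now (!m32) is unsatisfied and unit — conflict.
So m11 must be the other value — set m11 = false.
Unit clause (m12) forces m12 = true.
Unit clause (!m22) forces m22 = false.
Unit clause (m21) forces m21 = true.
Unit clause (!m31) forces m31 = false.
Unit clause (m32) forces m32 = true.
Now (!m32) is unsatisfied and unit — conflict.
Both values of m11 lead to a conflict.
No assignment satisfies every clause.

Unsatisfiable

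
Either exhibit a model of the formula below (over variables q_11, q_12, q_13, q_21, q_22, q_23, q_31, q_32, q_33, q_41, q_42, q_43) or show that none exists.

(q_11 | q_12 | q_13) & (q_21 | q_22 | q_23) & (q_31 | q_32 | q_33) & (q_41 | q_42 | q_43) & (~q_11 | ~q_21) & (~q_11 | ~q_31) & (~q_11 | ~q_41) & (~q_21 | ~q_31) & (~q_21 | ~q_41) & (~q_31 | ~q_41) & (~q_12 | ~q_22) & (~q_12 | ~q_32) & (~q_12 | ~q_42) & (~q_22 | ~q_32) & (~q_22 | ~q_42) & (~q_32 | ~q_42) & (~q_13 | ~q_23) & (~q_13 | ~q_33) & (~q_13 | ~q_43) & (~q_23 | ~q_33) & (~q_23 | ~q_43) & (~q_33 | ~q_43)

UNSATISFIABLE

Try q_11 = 0.
Try q_12 = 1.
From the singleton clause (~q_22), q_22 = 0.
From the singleton clause (~q_32), q_32 = 0.
From the singleton clause (~q_42), q_42 = 0.
Try q_21 = 1.
From the singleton clause (~q_31), q_31 = 0.
From the singleton clause (q_33), q_33 = 1.
From the singleton clause (~q_41), q_41 = 0.
From the singleton clause (q_43), q_43 = 1.
Now (~q_43) is unsatisfied and unit — conflict.
So q_21 must be the other value — set q_21 = 0.
From the singleton clause (q_23), q_23 = 1.
From the singleton clause (~q_13), q_13 = 0.
From the singleton clause (~q_33), q_33 = 0.
From the singleton clause (q_31), q_31 = 1.
From the singleton clause (~q_41), q_41 = 0.
From the singleton clause (q_43), q_43 = 1.
Now (~q_43) is unsatisfied and unit — conflict.
Either choice for q_21 ends in contradiction.
So q_12 must be the other value — set q_12 = 0.
From the singleton clause (q_13), q_13 = 1.
From the singleton clause (~q_23), q_23 = 0.
From the singleton clause (~q_33), q_33 = 0.
From the singleton clause (~q_43), q_43 = 0.
Try q_21 = 1.
From the singleton clause (~q_31), q_31 = 0.
From the singleton clause (q_32), q_32 = 1.
From the singleton clause (~q_41), q_41 = 0.
From the singleton clause (q_42), q_42 = 1.
Now (~q_42) is unsatisfied and unit — conflict.
So q_21 must be the other value — set q_21 = 0.
From the singleton clause (q_22), q_22 = 1.
From the singleton clause (~q_32), q_32 = 0.
From the singleton clause (q_31), q_31 = 1.
From the singleton clause (~q_41), q_41 = 0.
From the singleton clause (q_42), q_42 = 1.
Now (~q_42) is unsatisfied and unit — conflict.
Either choice for q_21 ends in contradiction.
Either choice for q_12 ends in contradiction.
So q_11 must be the other value — set q_11 = 1.
From the singleton clause (~q_21), q_21 = 0.
From the singleton clause (~q_31), q_31 = 0.
From the singleton clause (~q_41), q_41 = 0.
Try q_22 = 1.
From the singleton clause (~q_12), q_12 = 0.
From the singleton clause (~q_32), q_32 = 0.
From the singleton clause (q_33), q_33 = 1.
From the singleton clause (~q_42), q_42 = 0.
From the singleton clause (q_43), q_43 = 1.
Now (~q_43) is unsatisfied and unit — conflict.
So q_22 must be the other value — set q_22 = 0.
From the singleton clause (q_23), q_23 = 1.
From the singleton clause (~q_13), q_13 = 0.
From the singleton clause (~q_33), q_33 = 0.
From the singleton clause (q_32), q_32 = 1.
From the singleton clause (~q_12), q_12 = 0.
From the singleton clause (~q_42), q_42 = 0.
From the singleton clause (q_43), q_43 = 1.
Now (~q_43) is unsatisfied and unit — conflict.
Either choice for q_22 ends in contradiction.
Either choice for q_11 ends in contradiction.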